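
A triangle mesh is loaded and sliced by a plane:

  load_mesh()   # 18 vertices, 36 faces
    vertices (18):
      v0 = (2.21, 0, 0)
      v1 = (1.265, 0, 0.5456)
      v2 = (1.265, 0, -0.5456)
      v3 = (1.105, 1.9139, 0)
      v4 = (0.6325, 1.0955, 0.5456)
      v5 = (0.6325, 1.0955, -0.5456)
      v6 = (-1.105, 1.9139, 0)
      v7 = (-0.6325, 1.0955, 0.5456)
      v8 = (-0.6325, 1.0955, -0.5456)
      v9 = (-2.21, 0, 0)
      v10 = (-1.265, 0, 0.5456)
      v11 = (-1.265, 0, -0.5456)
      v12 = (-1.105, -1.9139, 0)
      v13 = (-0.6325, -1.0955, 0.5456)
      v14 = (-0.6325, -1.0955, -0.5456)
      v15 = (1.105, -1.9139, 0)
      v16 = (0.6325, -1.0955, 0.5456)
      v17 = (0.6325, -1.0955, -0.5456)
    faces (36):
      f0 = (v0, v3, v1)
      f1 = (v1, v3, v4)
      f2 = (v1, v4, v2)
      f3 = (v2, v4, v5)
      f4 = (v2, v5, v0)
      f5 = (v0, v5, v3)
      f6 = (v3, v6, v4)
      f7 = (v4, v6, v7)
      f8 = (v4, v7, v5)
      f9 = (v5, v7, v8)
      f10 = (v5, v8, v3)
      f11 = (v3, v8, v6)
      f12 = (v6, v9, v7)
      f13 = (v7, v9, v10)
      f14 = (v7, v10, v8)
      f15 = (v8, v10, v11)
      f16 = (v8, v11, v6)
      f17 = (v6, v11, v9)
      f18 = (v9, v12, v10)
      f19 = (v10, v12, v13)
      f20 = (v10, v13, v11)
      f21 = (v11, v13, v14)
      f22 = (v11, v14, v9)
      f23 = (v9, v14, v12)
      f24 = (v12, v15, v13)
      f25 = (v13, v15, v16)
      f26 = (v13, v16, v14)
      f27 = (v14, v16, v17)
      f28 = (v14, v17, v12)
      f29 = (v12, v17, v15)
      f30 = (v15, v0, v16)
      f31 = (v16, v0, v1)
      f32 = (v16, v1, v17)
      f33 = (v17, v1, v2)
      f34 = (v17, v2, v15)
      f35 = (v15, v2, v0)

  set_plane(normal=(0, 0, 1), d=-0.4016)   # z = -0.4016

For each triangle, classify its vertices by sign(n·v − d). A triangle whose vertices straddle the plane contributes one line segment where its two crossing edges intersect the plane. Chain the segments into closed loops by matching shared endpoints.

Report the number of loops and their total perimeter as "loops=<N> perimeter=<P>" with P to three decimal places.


loops=2 perimeter=16.676

Straddling triangles (24 of 36):
  (v1,v4,v2) [++-] → (1.18153, 0.144567, -0.4016)–(1.265, 0, -0.4016)  len=0.1669
  (v2,v4,v5) [-+-] → (1.18153, 0.144567, -0.4016)–(0.6325, 1.0955, -0.4016)  len=1.0980
  (v2,v5,v0) [--+] → (1.04885, 0.806365, -0.4016)–(1.51441, 0, -0.4016)  len=0.9311
  (v0,v5,v3) [+-+] → (1.04885, 0.806365, -0.4016)–(0.757207, 1.3115, -0.4016)  len=0.5833
  (v4,v7,v5) [++-] → (0.465565, 1.0955, -0.4016)–(0.6325, 1.0955, -0.4016)  len=0.1669
  (v5,v7,v8) [-+-] → (0.465565, 1.0955, -0.4016)–(-0.6325, 1.0955, -0.4016)  len=1.0981
  (v5,v8,v3) [--+] → (-0.173922, 1.3115, -0.4016)–(0.757207, 1.3115, -0.4016)  len=0.9311
  (v3,v8,v6) [+-+] → (-0.173922, 1.3115, -0.4016)–(-0.757207, 1.3115, -0.4016)  len=0.5833
  (v7,v10,v8) [++-] → (-0.715968, 0.950933, -0.4016)–(-0.6325, 1.0955, -0.4016)  len=0.1669
  (v8,v10,v11) [-+-] → (-0.715968, 0.950933, -0.4016)–(-1.265, 0, -0.4016)  len=1.0980
  (v8,v11,v6) [--+] → (-1.22277, 0.505135, -0.4016)–(-0.757207, 1.3115, -0.4016)  len=0.9311
  (v6,v11,v9) [+-+] → (-1.22277, 0.505135, -0.4016)–(-1.51441, 0, -0.4016)  len=0.5833
  (v10,v13,v11) [++-] → (-1.18153, -0.144567, -0.4016)–(-1.265, 0, -0.4016)  len=0.1669
  (v11,v13,v14) [-+-] → (-1.18153, -0.144567, -0.4016)–(-0.6325, -1.0955, -0.4016)  len=1.0980
  (v11,v14,v9) [--+] → (-1.04885, -0.806365, -0.4016)–(-1.51441, 0, -0.4016)  len=0.9311
  (v9,v14,v12) [+-+] → (-1.04885, -0.806365, -0.4016)–(-0.757207, -1.3115, -0.4016)  len=0.5833
  (v13,v16,v14) [++-] → (-0.465565, -1.0955, -0.4016)–(-0.6325, -1.0955, -0.4016)  len=0.1669
  (v14,v16,v17) [-+-] → (-0.465565, -1.0955, -0.4016)–(0.6325, -1.0955, -0.4016)  len=1.0981
  (v14,v17,v12) [--+] → (0.173922, -1.3115, -0.4016)–(-0.757207, -1.3115, -0.4016)  len=0.9311
  (v12,v17,v15) [+-+] → (0.173922, -1.3115, -0.4016)–(0.757207, -1.3115, -0.4016)  len=0.5833
  (v16,v1,v17) [++-] → (0.715968, -0.950933, -0.4016)–(0.6325, -1.0955, -0.4016)  len=0.1669
  (v17,v1,v2) [-+-] → (0.715968, -0.950933, -0.4016)–(1.265, 0, -0.4016)  len=1.0980
  (v17,v2,v15) [--+] → (1.22277, -0.505135, -0.4016)–(0.757207, -1.3115, -0.4016)  len=0.9311
  (v15,v2,v0) [+-+] → (1.22277, -0.505135, -0.4016)–(1.51441, 0, -0.4016)  len=0.5833

Chained into 2 loop(s):
  loop 1: 12 segments, perimeter = 7.5899
  loop 2: 12 segments, perimeter = 9.0864
Total perimeter = 16.676


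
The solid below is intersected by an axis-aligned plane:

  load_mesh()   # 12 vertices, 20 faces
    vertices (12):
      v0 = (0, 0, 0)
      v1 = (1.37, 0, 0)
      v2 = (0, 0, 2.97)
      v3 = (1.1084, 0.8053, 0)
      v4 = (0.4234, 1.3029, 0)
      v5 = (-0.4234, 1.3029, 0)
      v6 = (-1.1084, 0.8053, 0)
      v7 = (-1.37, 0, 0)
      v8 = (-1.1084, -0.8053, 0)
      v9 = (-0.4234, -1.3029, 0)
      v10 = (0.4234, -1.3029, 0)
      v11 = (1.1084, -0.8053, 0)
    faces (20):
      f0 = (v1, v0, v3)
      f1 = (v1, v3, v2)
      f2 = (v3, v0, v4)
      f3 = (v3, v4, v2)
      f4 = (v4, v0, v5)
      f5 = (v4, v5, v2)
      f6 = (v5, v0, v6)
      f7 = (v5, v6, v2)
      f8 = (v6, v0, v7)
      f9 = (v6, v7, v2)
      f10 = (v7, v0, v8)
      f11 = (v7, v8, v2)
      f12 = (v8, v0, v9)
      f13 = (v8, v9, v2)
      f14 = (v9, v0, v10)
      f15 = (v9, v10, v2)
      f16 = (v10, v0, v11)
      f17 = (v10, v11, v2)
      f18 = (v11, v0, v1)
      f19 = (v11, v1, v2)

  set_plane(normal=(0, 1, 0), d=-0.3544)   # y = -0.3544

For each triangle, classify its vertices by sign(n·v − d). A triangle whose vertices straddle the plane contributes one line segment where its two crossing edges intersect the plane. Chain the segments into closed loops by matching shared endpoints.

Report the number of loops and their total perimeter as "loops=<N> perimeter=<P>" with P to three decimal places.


Straddling triangles (10 of 20):
  (v7,v0,v8) [++-] → (-0.48779, -0.3544, 0)–(-1.25487, -0.3544, 0)  len=0.7671
  (v7,v8,v2) [+-+] → (-1.25487, -0.3544, 0)–(-0.48779, -0.3544, 1.66295)  len=1.8313
  (v8,v0,v9) [-+-] → (-0.48779, -0.3544, 0)–(-0.115168, -0.3544, 0)  len=0.3726
  (v8,v9,v2) [--+] → (-0.115168, -0.3544, 2.16213)–(-0.48779, -0.3544, 1.66295)  len=0.6229
  (v9,v0,v10) [-+-] → (-0.115168, -0.3544, 0)–(0.115168, -0.3544, 0)  len=0.2303
  (v9,v10,v2) [--+] → (0.115168, -0.3544, 2.16213)–(-0.115168, -0.3544, 2.16213)  len=0.2303
  (v10,v0,v11) [-+-] → (0.115168, -0.3544, 0)–(0.48779, -0.3544, 0)  len=0.3726
  (v10,v11,v2) [--+] → (0.48779, -0.3544, 1.66295)–(0.115168, -0.3544, 2.16213)  len=0.6229
  (v11,v0,v1) [-++] → (0.48779, -0.3544, 0)–(1.25487, -0.3544, 0)  len=0.7671
  (v11,v1,v2) [-++] → (1.25487, -0.3544, 0)–(0.48779, -0.3544, 1.66295)  len=1.8313

Chained into 1 loop(s):
  loop 1: 10 segments, perimeter = 7.6486
Total perimeter = 7.649

loops=1 perimeter=7.649


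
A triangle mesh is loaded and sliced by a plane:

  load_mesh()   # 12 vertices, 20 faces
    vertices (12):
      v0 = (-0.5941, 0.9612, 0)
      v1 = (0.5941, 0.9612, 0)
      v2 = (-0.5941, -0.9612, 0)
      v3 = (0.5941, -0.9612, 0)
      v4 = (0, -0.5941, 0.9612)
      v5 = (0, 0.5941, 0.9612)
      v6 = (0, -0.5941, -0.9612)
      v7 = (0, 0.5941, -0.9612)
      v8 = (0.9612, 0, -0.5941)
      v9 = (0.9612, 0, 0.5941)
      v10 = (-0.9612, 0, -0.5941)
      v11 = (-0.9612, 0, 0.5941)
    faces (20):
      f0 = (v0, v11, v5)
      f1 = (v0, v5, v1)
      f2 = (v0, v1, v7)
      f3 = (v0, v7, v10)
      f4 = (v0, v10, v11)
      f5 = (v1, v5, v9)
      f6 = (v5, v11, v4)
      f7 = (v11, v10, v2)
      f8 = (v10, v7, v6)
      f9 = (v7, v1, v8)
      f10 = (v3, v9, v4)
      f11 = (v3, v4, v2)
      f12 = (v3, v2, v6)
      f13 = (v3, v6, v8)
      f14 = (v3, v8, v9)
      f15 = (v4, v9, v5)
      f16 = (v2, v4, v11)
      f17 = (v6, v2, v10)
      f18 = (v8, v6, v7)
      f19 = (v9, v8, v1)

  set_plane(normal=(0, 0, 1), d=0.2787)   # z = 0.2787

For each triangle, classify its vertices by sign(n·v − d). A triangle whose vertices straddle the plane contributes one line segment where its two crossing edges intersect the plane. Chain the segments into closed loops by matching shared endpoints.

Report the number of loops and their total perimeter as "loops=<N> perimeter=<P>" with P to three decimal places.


Straddling triangles (10 of 20):
  (v0,v11,v5) [-++] → (-0.766311, 0.510289, 0.2787)–(-0.421841, 0.854759, 0.2787)  len=0.4872
  (v0,v5,v1) [-+-] → (-0.421841, 0.854759, 0.2787)–(0.421841, 0.854759, 0.2787)  len=0.8437
  (v0,v10,v11) [--+] → (-0.9612, 0, 0.2787)–(-0.766311, 0.510289, 0.2787)  len=0.5462
  (v1,v5,v9) [-++] → (0.421841, 0.854759, 0.2787)–(0.766311, 0.510289, 0.2787)  len=0.4872
  (v11,v10,v2) [+--] → (-0.9612, 0, 0.2787)–(-0.766311, -0.510289, 0.2787)  len=0.5462
  (v3,v9,v4) [-++] → (0.766311, -0.510289, 0.2787)–(0.421841, -0.854759, 0.2787)  len=0.4872
  (v3,v4,v2) [-+-] → (0.421841, -0.854759, 0.2787)–(-0.421841, -0.854759, 0.2787)  len=0.8437
  (v3,v8,v9) [--+] → (0.9612, 0, 0.2787)–(0.766311, -0.510289, 0.2787)  len=0.5462
  (v2,v4,v11) [-++] → (-0.421841, -0.854759, 0.2787)–(-0.766311, -0.510289, 0.2787)  len=0.4872
  (v9,v8,v1) [+--] → (0.9612, 0, 0.2787)–(0.766311, 0.510289, 0.2787)  len=0.5462

Chained into 1 loop(s):
  loop 1: 10 segments, perimeter = 5.8209
Total perimeter = 5.821

loops=1 perimeter=5.821


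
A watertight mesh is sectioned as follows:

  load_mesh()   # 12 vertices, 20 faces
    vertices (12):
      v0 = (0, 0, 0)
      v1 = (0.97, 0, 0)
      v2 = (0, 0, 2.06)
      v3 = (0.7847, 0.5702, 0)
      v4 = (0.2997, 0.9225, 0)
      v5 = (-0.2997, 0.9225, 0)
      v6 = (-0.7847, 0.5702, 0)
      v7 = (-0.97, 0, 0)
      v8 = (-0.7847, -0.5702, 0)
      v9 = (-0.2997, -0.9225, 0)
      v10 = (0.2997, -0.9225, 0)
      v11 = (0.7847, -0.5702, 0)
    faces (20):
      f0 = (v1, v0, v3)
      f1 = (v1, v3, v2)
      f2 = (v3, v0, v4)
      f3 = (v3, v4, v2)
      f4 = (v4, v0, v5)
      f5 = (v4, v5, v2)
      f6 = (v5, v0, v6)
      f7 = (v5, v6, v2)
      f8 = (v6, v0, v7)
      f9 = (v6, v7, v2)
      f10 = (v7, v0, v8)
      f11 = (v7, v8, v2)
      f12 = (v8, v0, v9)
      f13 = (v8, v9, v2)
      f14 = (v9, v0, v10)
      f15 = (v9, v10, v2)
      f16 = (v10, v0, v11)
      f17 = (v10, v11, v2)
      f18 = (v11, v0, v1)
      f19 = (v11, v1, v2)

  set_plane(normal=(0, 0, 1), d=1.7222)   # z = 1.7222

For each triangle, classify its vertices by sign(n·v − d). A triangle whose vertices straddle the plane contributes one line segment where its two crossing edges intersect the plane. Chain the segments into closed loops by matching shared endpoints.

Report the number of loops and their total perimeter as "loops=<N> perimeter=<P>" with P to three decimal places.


loops=1 perimeter=0.983

Straddling triangles (10 of 20):
  (v1,v3,v2) [--+] → (0.128676, 0.0935017, 1.7222)–(0.159061, 0, 1.7222)  len=0.0983
  (v3,v4,v2) [--+] → (0.049145, 0.151272, 1.7222)–(0.128676, 0.0935017, 1.7222)  len=0.0983
  (v4,v5,v2) [--+] → (-0.049145, 0.151272, 1.7222)–(0.049145, 0.151272, 1.7222)  len=0.0983
  (v5,v6,v2) [--+] → (-0.128676, 0.0935017, 1.7222)–(-0.049145, 0.151272, 1.7222)  len=0.0983
  (v6,v7,v2) [--+] → (-0.159061, 0, 1.7222)–(-0.128676, 0.0935017, 1.7222)  len=0.0983
  (v7,v8,v2) [--+] → (-0.128676, -0.0935017, 1.7222)–(-0.159061, 0, 1.7222)  len=0.0983
  (v8,v9,v2) [--+] → (-0.049145, -0.151272, 1.7222)–(-0.128676, -0.0935017, 1.7222)  len=0.0983
  (v9,v10,v2) [--+] → (0.049145, -0.151272, 1.7222)–(-0.049145, -0.151272, 1.7222)  len=0.0983
  (v10,v11,v2) [--+] → (0.128676, -0.0935017, 1.7222)–(0.049145, -0.151272, 1.7222)  len=0.0983
  (v11,v1,v2) [--+] → (0.159061, 0, 1.7222)–(0.128676, -0.0935017, 1.7222)  len=0.0983

Chained into 1 loop(s):
  loop 1: 10 segments, perimeter = 0.9830
Total perimeter = 0.983


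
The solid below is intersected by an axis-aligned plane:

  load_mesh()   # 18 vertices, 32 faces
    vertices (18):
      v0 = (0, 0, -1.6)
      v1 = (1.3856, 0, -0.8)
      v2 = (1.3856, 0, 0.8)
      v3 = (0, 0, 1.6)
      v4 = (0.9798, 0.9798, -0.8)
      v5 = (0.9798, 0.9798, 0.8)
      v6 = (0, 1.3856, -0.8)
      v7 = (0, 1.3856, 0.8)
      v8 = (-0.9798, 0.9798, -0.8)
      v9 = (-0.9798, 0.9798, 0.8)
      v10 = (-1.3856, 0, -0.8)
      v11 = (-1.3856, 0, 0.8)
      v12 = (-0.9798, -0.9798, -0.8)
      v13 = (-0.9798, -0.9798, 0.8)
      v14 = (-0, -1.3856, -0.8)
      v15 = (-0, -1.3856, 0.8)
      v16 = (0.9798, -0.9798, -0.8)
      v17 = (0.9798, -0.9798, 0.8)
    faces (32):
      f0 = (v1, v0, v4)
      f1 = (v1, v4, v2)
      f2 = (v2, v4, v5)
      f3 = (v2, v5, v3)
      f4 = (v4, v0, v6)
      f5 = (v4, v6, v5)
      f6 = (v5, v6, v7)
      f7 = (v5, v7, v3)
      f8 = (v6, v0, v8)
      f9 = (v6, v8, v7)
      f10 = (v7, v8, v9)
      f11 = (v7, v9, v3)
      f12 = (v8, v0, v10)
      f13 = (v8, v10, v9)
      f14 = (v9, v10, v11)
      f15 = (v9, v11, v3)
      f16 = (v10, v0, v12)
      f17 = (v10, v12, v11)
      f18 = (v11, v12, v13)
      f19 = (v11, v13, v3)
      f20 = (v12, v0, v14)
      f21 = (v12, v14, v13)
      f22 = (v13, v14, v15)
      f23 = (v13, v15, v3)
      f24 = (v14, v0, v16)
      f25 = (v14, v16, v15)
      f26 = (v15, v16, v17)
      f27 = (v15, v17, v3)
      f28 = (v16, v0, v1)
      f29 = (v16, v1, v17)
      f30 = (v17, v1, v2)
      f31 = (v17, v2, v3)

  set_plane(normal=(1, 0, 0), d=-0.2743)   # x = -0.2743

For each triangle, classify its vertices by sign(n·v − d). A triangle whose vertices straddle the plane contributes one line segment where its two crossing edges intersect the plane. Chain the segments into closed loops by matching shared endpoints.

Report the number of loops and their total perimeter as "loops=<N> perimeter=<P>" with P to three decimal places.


Straddling triangles (12 of 32):
  (v6,v0,v8) [++-] → (-0.2743, 0.2743, -1.37604)–(-0.2743, 1.27199, -0.8)  len=1.1520
  (v6,v8,v7) [+-+] → (-0.2743, 1.27199, -0.8)–(-0.2743, 1.27199, 0.352072)  len=1.1521
  (v7,v8,v9) [+--] → (-0.2743, 1.27199, 0.352072)–(-0.2743, 1.27199, 0.8)  len=0.4479
  (v7,v9,v3) [+-+] → (-0.2743, 1.27199, 0.8)–(-0.2743, 0.2743, 1.37604)  len=1.1520
  (v8,v0,v10) [-+-] → (-0.2743, 0.2743, -1.37604)–(-0.2743, 0, -1.44163)  len=0.2820
  (v9,v11,v3) [--+] → (-0.2743, 0, 1.44163)–(-0.2743, 0.2743, 1.37604)  len=0.2820
  (v10,v0,v12) [-+-] → (-0.2743, 0, -1.44163)–(-0.2743, -0.2743, -1.37604)  len=0.2820
  (v11,v13,v3) [--+] → (-0.2743, -0.2743, 1.37604)–(-0.2743, 0, 1.44163)  len=0.2820
  (v12,v0,v14) [-++] → (-0.2743, -0.2743, -1.37604)–(-0.2743, -1.27199, -0.8)  len=1.1520
  (v12,v14,v13) [-+-] → (-0.2743, -1.27199, -0.8)–(-0.2743, -1.27199, -0.352072)  len=0.4479
  (v13,v14,v15) [-++] → (-0.2743, -1.27199, -0.352072)–(-0.2743, -1.27199, 0.8)  len=1.1521
  (v13,v15,v3) [-++] → (-0.2743, -1.27199, 0.8)–(-0.2743, -0.2743, 1.37604)  len=1.1520

Chained into 1 loop(s):
  loop 1: 12 segments, perimeter = 8.9363
Total perimeter = 8.936

loops=1 perimeter=8.936


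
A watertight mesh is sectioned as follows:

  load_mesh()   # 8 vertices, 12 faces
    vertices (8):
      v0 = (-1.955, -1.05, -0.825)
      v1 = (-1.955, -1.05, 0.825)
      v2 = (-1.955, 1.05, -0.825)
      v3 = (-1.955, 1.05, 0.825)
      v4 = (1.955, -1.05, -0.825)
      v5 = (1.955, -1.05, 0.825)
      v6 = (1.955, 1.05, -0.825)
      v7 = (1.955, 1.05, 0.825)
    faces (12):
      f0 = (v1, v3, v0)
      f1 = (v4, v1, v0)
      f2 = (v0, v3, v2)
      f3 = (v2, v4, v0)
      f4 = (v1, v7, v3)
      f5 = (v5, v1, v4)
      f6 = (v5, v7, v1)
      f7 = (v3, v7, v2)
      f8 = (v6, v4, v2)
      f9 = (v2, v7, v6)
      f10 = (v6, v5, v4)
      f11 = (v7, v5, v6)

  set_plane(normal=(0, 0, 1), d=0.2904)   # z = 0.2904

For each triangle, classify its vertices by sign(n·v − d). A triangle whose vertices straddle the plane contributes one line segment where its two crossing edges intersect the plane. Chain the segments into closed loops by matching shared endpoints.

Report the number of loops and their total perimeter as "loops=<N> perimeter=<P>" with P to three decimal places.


Straddling triangles (8 of 12):
  (v1,v3,v0) [++-] → (-1.955, 0.3696, 0.2904)–(-1.955, -1.05, 0.2904)  len=1.4196
  (v4,v1,v0) [-+-] → (-0.68816, -1.05, 0.2904)–(-1.955, -1.05, 0.2904)  len=1.2668
  (v0,v3,v2) [-+-] → (-1.955, 0.3696, 0.2904)–(-1.955, 1.05, 0.2904)  len=0.6804
  (v5,v1,v4) [++-] → (-0.68816, -1.05, 0.2904)–(1.955, -1.05, 0.2904)  len=2.6432
  (v3,v7,v2) [++-] → (0.68816, 1.05, 0.2904)–(-1.955, 1.05, 0.2904)  len=2.6432
  (v2,v7,v6) [-+-] → (0.68816, 1.05, 0.2904)–(1.955, 1.05, 0.2904)  len=1.2668
  (v6,v5,v4) [-+-] → (1.955, -0.3696, 0.2904)–(1.955, -1.05, 0.2904)  len=0.6804
  (v7,v5,v6) [++-] → (1.955, -0.3696, 0.2904)–(1.955, 1.05, 0.2904)  len=1.4196

Chained into 1 loop(s):
  loop 1: 8 segments, perimeter = 12.0200
Total perimeter = 12.020

loops=1 perimeter=12.020


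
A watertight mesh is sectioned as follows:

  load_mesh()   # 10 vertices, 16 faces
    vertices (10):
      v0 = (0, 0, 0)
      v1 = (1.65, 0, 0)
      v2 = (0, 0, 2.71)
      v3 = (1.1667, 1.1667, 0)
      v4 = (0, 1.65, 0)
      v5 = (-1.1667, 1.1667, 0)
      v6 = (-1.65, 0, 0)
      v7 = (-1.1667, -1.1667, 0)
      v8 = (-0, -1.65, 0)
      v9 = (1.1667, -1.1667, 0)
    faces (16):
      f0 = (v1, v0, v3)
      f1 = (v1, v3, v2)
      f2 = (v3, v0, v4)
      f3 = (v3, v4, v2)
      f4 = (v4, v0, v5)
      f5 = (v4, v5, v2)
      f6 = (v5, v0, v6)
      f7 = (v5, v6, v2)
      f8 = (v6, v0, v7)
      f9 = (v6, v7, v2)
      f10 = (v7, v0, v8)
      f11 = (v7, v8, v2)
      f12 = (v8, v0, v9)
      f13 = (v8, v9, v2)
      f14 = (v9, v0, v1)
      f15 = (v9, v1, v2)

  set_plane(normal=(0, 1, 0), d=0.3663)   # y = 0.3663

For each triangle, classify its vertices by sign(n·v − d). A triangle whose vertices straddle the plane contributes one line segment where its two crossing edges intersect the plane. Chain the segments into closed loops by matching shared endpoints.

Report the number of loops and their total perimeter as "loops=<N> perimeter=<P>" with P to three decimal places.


Straddling triangles (8 of 16):
  (v1,v0,v3) [--+] → (0.3663, 0.3663, 0)–(1.49826, 0.3663, 0)  len=1.1320
  (v1,v3,v2) [-+-] → (1.49826, 0.3663, 0)–(0.3663, 0.3663, 1.85916)  len=2.1767
  (v3,v0,v4) [+-+] → (0.3663, 0.3663, 0)–(0, 0.3663, 0)  len=0.3663
  (v3,v4,v2) [++-] → (0, 0.3663, 2.10838)–(0.3663, 0.3663, 1.85916)  len=0.4430
  (v4,v0,v5) [+-+] → (0, 0.3663, 0)–(-0.3663, 0.3663, 0)  len=0.3663
  (v4,v5,v2) [++-] → (-0.3663, 0.3663, 1.85916)–(0, 0.3663, 2.10838)  len=0.4430
  (v5,v0,v6) [+--] → (-0.3663, 0.3663, 0)–(-1.49826, 0.3663, 0)  len=1.1320
  (v5,v6,v2) [+--] → (-1.49826, 0.3663, 0)–(-0.3663, 0.3663, 1.85916)  len=2.1767

Chained into 1 loop(s):
  loop 1: 8 segments, perimeter = 8.2359
Total perimeter = 8.236

loops=1 perimeter=8.236


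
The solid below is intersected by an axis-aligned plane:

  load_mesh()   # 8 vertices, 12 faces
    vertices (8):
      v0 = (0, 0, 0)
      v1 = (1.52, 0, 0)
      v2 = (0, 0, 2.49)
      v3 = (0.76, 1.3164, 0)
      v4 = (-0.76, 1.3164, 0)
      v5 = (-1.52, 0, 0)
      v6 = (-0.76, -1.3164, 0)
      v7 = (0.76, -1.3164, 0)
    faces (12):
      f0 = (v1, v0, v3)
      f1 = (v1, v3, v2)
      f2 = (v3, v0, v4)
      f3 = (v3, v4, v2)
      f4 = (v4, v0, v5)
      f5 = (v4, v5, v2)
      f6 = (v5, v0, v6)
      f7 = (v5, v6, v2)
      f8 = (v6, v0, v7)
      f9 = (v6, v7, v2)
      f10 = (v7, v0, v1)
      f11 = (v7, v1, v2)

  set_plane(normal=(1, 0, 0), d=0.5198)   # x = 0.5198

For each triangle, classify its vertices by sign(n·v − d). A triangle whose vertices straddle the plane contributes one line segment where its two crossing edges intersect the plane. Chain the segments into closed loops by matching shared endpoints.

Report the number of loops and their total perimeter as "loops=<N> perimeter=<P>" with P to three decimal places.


Straddling triangles (8 of 12):
  (v1,v0,v3) [+-+] → (0.5198, 0, 0)–(0.5198, 0.900348, 0)  len=0.9003
  (v1,v3,v2) [++-] → (0.5198, 0.900348, 0.786971)–(0.5198, 0, 1.63849)  len=1.2392
  (v3,v0,v4) [+--] → (0.5198, 0.900348, 0)–(0.5198, 1.3164, 0)  len=0.4161
  (v3,v4,v2) [+--] → (0.5198, 1.3164, 0)–(0.5198, 0.900348, 0.786971)  len=0.8902
  (v6,v0,v7) [--+] → (0.5198, -0.900348, 0)–(0.5198, -1.3164, 0)  len=0.4161
  (v6,v7,v2) [-+-] → (0.5198, -1.3164, 0)–(0.5198, -0.900348, 0.786971)  len=0.8902
  (v7,v0,v1) [+-+] → (0.5198, -0.900348, 0)–(0.5198, 0, 0)  len=0.9003
  (v7,v1,v2) [++-] → (0.5198, 0, 1.63849)–(0.5198, -0.900348, 0.786971)  len=1.2392

Chained into 1 loop(s):
  loop 1: 8 segments, perimeter = 6.8916
Total perimeter = 6.892

loops=1 perimeter=6.892


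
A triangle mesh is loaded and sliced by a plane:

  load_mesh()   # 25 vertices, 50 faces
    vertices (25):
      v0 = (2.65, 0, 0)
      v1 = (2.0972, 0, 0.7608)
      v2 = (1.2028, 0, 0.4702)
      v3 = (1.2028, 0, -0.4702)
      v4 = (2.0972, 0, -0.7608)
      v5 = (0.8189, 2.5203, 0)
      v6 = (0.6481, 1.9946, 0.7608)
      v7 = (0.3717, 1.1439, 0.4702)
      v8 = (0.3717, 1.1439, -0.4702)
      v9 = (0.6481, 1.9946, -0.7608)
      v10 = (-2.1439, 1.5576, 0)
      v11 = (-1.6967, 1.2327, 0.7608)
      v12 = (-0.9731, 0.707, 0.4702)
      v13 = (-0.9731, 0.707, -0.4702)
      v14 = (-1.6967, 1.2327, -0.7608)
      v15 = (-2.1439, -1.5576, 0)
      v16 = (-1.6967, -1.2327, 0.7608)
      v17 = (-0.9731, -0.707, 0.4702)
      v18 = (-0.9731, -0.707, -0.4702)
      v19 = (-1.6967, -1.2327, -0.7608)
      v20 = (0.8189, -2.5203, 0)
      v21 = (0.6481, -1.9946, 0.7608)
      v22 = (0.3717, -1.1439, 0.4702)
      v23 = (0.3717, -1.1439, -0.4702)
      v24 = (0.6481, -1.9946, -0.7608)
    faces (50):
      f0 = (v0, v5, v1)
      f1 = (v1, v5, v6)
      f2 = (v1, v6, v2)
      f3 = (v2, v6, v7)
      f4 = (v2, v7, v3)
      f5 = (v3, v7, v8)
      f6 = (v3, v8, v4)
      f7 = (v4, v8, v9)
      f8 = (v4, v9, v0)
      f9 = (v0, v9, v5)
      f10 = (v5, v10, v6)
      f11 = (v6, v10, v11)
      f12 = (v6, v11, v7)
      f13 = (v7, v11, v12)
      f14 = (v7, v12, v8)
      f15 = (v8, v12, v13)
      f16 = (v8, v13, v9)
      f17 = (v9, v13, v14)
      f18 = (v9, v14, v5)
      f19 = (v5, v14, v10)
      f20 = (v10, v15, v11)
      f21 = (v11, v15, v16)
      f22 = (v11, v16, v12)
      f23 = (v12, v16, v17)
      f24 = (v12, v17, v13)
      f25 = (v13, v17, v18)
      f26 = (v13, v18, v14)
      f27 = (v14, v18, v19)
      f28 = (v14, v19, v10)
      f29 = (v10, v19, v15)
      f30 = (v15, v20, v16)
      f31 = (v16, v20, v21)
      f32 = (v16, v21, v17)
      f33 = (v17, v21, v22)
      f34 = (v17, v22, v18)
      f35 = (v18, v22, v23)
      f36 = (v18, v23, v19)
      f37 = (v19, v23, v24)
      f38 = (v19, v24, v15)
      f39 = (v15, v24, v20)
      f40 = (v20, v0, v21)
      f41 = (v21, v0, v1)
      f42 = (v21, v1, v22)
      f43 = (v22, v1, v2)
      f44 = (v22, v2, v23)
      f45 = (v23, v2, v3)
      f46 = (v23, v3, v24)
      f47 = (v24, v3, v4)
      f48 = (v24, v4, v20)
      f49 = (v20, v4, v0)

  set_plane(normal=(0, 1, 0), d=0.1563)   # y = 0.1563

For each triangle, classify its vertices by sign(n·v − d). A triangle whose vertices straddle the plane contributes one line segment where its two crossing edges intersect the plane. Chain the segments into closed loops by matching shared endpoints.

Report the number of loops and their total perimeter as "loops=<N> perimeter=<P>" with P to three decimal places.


Straddling triangles (20 of 50):
  (v0,v5,v1) [-+-] → (2.53644, 0.1563, 0)–(2.01792, 0.1563, 0.713618)  len=0.8821
  (v1,v5,v6) [-++] → (2.01792, 0.1563, 0.713618)–(1.98365, 0.1563, 0.7608)  len=0.0583
  (v1,v6,v2) [-+-] → (1.98365, 0.1563, 0.7608)–(1.15933, 0.1563, 0.492972)  len=0.8667
  (v2,v6,v7) [-++] → (1.15933, 0.1563, 0.492972)–(1.08924, 0.1563, 0.4702)  len=0.0737
  (v2,v7,v3) [-+-] → (1.08924, 0.1563, 0.4702)–(1.08924, 0.1563, -0.341706)  len=0.8119
  (v3,v7,v8) [-++] → (1.08924, 0.1563, -0.341706)–(1.08924, 0.1563, -0.4702)  len=0.1285
  (v3,v8,v4) [-+-] → (1.08924, 0.1563, -0.4702)–(1.86143, 0.1563, -0.721093)  len=0.8119
  (v4,v8,v9) [-++] → (1.86143, 0.1563, -0.721093)–(1.98365, 0.1563, -0.7608)  len=0.1285
  (v4,v9,v0) [-+-] → (1.98365, 0.1563, -0.7608)–(2.49313, 0.1563, -0.0596175)  len=0.8667
  (v0,v9,v5) [-++] → (2.49313, 0.1563, -0.0596175)–(2.53644, 0.1563, 0)  len=0.0737
  (v10,v15,v11) [+-+] → (-2.1439, 0.1563, 0)–(-1.86921, 0.1563, 0.46731)  len=0.5421
  (v11,v15,v16) [+--] → (-1.86921, 0.1563, 0.46731)–(-1.6967, 0.1563, 0.7608)  len=0.3404
  (v11,v16,v12) [+-+] → (-1.6967, 0.1563, 0.7608)–(-1.17854, 0.1563, 0.552704)  len=0.5584
  (v12,v16,v17) [+--] → (-1.17854, 0.1563, 0.552704)–(-0.9731, 0.1563, 0.4702)  len=0.2214
  (v12,v17,v13) [+-+] → (-0.9731, 0.1563, 0.4702)–(-0.9731, 0.1563, -0.103949)  len=0.5741
  (v13,v17,v18) [+--] → (-0.9731, 0.1563, -0.103949)–(-0.9731, 0.1563, -0.4702)  len=0.3663
  (v13,v18,v14) [+-+] → (-0.9731, 0.1563, -0.4702)–(-1.29515, 0.1563, -0.599537)  len=0.3471
  (v14,v18,v19) [+--] → (-1.29515, 0.1563, -0.599537)–(-1.6967, 0.1563, -0.7608)  len=0.4327
  (v14,v19,v10) [+-+] → (-1.6967, 0.1563, -0.7608)–(-1.91931, 0.1563, -0.382077)  len=0.4393
  (v10,v19,v15) [+--] → (-1.91931, 0.1563, -0.382077)–(-2.1439, 0.1563, 0)  len=0.4432

Chained into 2 loop(s):
  loop 1: 10 segments, perimeter = 4.7021
  loop 2: 10 segments, perimeter = 4.2649
Total perimeter = 8.967

loops=2 perimeter=8.967


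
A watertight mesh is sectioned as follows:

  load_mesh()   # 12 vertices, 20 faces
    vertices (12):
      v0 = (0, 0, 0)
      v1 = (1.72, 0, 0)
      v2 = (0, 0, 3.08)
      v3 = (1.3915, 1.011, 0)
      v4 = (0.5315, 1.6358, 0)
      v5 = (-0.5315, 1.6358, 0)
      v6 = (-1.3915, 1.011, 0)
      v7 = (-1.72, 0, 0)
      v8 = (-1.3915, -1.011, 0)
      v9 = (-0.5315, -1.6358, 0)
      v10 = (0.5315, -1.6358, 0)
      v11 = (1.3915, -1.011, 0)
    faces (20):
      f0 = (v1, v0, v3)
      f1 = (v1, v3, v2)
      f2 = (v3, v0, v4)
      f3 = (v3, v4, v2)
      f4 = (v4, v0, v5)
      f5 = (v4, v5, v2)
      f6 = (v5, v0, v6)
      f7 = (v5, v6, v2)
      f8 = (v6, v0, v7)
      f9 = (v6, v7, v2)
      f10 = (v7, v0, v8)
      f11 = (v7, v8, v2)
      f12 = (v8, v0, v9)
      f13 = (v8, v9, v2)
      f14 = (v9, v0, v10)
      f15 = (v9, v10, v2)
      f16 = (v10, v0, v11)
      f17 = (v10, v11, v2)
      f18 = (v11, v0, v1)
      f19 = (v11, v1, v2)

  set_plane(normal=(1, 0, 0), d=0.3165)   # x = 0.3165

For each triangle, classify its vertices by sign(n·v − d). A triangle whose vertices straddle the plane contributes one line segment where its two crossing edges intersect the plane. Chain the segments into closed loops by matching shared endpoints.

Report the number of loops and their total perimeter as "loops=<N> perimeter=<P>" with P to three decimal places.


Straddling triangles (12 of 20):
  (v1,v0,v3) [+-+] → (0.3165, 0, 0)–(0.3165, 0.229954, 0)  len=0.2300
  (v1,v3,v2) [++-] → (0.3165, 0.229954, 2.37945)–(0.3165, 0, 2.51324)  len=0.2660
  (v3,v0,v4) [+-+] → (0.3165, 0.229954, 0)–(0.3165, 0.974094, 0)  len=0.7441
  (v3,v4,v2) [++-] → (0.3165, 0.974094, 1.24591)–(0.3165, 0.229954, 2.37945)  len=1.3560
  (v4,v0,v5) [+--] → (0.3165, 0.974094, 0)–(0.3165, 1.6358, 0)  len=0.6617
  (v4,v5,v2) [+--] → (0.3165, 1.6358, 0)–(0.3165, 0.974094, 1.24591)  len=1.4107
  (v9,v0,v10) [--+] → (0.3165, -0.974094, 0)–(0.3165, -1.6358, 0)  len=0.6617
  (v9,v10,v2) [-+-] → (0.3165, -1.6358, 0)–(0.3165, -0.974094, 1.24591)  len=1.4107
  (v10,v0,v11) [+-+] → (0.3165, -0.974094, 0)–(0.3165, -0.229954, 0)  len=0.7441
  (v10,v11,v2) [++-] → (0.3165, -0.229954, 2.37945)–(0.3165, -0.974094, 1.24591)  len=1.3560
  (v11,v0,v1) [+-+] → (0.3165, -0.229954, 0)–(0.3165, 0, 0)  len=0.2300
  (v11,v1,v2) [++-] → (0.3165, 0, 2.51324)–(0.3165, -0.229954, 2.37945)  len=0.2660

Chained into 1 loop(s):
  loop 1: 12 segments, perimeter = 9.3371
Total perimeter = 9.337

loops=1 perimeter=9.337


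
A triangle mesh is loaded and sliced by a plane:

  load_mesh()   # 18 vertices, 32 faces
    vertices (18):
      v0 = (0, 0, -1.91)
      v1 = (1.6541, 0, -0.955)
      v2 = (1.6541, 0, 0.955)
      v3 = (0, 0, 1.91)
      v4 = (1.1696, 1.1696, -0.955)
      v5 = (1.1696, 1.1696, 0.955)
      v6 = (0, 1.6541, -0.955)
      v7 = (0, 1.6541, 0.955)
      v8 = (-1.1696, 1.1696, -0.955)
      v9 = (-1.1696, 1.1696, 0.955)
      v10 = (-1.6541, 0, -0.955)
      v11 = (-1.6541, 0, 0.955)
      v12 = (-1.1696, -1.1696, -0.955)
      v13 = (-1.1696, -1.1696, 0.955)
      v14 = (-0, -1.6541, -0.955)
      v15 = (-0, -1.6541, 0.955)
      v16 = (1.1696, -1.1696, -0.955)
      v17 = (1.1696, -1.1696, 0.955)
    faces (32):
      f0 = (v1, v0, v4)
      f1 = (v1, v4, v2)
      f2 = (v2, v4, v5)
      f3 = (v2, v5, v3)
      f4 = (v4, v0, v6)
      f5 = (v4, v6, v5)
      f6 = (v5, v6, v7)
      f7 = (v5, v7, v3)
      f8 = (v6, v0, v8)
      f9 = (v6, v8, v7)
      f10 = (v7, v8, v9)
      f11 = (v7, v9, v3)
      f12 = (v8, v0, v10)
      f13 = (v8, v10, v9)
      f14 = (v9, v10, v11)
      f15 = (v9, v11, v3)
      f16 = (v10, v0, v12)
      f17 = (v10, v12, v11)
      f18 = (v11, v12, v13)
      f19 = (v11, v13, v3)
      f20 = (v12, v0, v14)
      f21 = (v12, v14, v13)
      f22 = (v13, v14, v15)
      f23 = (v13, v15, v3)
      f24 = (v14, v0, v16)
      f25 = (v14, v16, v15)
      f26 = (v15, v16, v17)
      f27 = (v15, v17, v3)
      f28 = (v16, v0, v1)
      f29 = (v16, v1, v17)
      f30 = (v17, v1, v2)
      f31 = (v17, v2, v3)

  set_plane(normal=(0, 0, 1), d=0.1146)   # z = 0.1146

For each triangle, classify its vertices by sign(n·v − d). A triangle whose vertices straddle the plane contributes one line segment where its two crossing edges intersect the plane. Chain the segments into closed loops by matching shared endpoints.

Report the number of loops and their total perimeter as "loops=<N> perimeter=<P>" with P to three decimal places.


Straddling triangles (16 of 32):
  (v1,v4,v2) [--+] → (1.44092, 0.514624, 0.1146)–(1.6541, 0, 0.1146)  len=0.5570
  (v2,v4,v5) [+-+] → (1.44092, 0.514624, 0.1146)–(1.1696, 1.1696, 0.1146)  len=0.7089
  (v4,v6,v5) [--+] → (0.654976, 1.38278, 0.1146)–(1.1696, 1.1696, 0.1146)  len=0.5570
  (v5,v6,v7) [+-+] → (0.654976, 1.38278, 0.1146)–(0, 1.6541, 0.1146)  len=0.7089
  (v6,v8,v7) [--+] → (-0.514624, 1.44092, 0.1146)–(0, 1.6541, 0.1146)  len=0.5570
  (v7,v8,v9) [+-+] → (-0.514624, 1.44092, 0.1146)–(-1.1696, 1.1696, 0.1146)  len=0.7089
  (v8,v10,v9) [--+] → (-1.38278, 0.654976, 0.1146)–(-1.1696, 1.1696, 0.1146)  len=0.5570
  (v9,v10,v11) [+-+] → (-1.38278, 0.654976, 0.1146)–(-1.6541, 0, 0.1146)  len=0.7089
  (v10,v12,v11) [--+] → (-1.44092, -0.514624, 0.1146)–(-1.6541, 0, 0.1146)  len=0.5570
  (v11,v12,v13) [+-+] → (-1.44092, -0.514624, 0.1146)–(-1.1696, -1.1696, 0.1146)  len=0.7089
  (v12,v14,v13) [--+] → (-0.654976, -1.38278, 0.1146)–(-1.1696, -1.1696, 0.1146)  len=0.5570
  (v13,v14,v15) [+-+] → (-0.654976, -1.38278, 0.1146)–(0, -1.6541, 0.1146)  len=0.7089
  (v14,v16,v15) [--+] → (0.514624, -1.44092, 0.1146)–(0, -1.6541, 0.1146)  len=0.5570
  (v15,v16,v17) [+-+] → (0.514624, -1.44092, 0.1146)–(1.1696, -1.1696, 0.1146)  len=0.7089
  (v16,v1,v17) [--+] → (1.38278, -0.654976, 0.1146)–(1.1696, -1.1696, 0.1146)  len=0.5570
  (v17,v1,v2) [+-+] → (1.38278, -0.654976, 0.1146)–(1.6541, 0, 0.1146)  len=0.7089

Chained into 1 loop(s):
  loop 1: 16 segments, perimeter = 10.1278
Total perimeter = 10.128

loops=1 perimeter=10.128


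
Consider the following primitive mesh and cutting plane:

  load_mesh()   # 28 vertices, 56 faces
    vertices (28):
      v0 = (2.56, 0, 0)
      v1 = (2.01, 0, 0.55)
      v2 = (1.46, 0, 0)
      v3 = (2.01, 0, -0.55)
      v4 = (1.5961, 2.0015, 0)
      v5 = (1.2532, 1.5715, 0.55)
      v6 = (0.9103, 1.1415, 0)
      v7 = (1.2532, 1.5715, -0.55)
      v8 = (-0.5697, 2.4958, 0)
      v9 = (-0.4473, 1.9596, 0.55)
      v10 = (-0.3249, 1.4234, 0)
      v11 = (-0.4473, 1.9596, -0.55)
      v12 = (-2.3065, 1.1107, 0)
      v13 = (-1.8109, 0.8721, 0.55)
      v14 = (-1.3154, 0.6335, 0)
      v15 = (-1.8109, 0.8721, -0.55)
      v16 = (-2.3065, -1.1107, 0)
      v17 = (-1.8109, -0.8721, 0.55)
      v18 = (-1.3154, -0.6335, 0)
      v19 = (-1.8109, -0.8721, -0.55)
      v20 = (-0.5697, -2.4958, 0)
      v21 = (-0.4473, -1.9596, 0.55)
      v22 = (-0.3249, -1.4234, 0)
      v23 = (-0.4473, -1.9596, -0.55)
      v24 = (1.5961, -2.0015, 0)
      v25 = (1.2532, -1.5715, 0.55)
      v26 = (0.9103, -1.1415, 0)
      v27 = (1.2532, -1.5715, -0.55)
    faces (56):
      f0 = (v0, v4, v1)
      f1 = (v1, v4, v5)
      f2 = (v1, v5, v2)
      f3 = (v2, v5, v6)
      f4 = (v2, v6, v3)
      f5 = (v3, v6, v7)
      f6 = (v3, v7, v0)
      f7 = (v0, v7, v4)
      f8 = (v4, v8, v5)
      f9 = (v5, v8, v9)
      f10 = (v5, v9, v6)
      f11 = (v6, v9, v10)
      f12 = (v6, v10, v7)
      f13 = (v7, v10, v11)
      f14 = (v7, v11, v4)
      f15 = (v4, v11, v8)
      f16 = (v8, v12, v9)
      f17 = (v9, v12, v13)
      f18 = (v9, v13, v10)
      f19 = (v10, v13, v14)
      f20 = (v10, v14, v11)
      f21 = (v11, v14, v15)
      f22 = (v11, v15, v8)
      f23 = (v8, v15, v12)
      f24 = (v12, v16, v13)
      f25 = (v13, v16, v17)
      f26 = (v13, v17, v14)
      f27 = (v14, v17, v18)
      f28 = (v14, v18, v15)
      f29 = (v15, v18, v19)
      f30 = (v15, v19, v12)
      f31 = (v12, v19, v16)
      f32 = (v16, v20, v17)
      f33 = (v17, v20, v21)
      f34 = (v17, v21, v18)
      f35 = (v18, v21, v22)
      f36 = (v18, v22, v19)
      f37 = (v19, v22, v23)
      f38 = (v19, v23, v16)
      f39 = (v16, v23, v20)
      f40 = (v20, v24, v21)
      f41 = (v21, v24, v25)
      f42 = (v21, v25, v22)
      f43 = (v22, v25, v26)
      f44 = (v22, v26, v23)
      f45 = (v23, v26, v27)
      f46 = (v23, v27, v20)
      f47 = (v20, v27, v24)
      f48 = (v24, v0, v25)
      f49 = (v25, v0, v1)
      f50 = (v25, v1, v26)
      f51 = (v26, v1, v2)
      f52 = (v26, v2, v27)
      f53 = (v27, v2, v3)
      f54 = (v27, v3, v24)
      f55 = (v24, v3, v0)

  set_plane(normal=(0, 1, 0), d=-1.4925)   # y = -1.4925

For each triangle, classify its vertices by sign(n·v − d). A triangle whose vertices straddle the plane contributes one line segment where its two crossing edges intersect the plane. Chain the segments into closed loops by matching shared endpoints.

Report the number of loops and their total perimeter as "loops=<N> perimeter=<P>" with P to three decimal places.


Straddling triangles (18 of 56):
  (v16,v20,v17) [+-+] → (-1.82775, -1.4925, 0)–(-1.33665, -1.4925, 0.33985)  len=0.5972
  (v17,v20,v21) [+--] → (-1.33665, -1.4925, 0.33985)–(-1.03299, -1.4925, 0.55)  len=0.3693
  (v17,v21,v18) [+-+] → (-1.03299, -1.4925, 0.55)–(-0.753076, -1.4925, 0.35627)  len=0.3404
  (v18,v21,v22) [+-+] → (-0.753076, -1.4925, 0.35627)–(-0.340674, -1.4925, 0.0708784)  len=0.5015
  (v19,v22,v23) [++-] → (-0.340674, -1.4925, -0.0708784)–(-1.03299, -1.4925, -0.55)  len=0.8419
  (v19,v23,v16) [+-+] → (-1.03299, -1.4925, -0.55)–(-1.47031, -1.4925, -0.247367)  len=0.5318
  (v16,v23,v20) [+--] → (-1.47031, -1.4925, -0.247367)–(-1.82775, -1.4925, 0)  len=0.4347
  (v21,v25,v22) [--+] → (0.411405, -1.4925, 0.256617)–(-0.340674, -1.4925, 0.0708784)  len=0.7747
  (v22,v25,v26) [+-+] → (0.411405, -1.4925, 0.256617)–(1.1902, -1.4925, 0.448953)  len=0.8022
  (v22,v26,v23) [++-] → (0.327831, -1.4925, -0.235974)–(-0.340674, -1.4925, -0.0708784)  len=0.6886
  (v23,v26,v27) [-+-] → (0.327831, -1.4925, -0.235974)–(1.1902, -1.4925, -0.448953)  len=0.8883
  (v24,v0,v25) [-+-] → (1.84123, -1.4925, 0)–(1.31889, -1.4925, 0.522351)  len=0.7387
  (v25,v0,v1) [-++] → (1.31889, -1.4925, 0.522351)–(1.29124, -1.4925, 0.55)  len=0.0391
  (v25,v1,v26) [-++] → (1.29124, -1.4925, 0.55)–(1.1902, -1.4925, 0.448953)  len=0.1429
  (v26,v2,v27) [++-] → (1.2636, -1.4925, -0.522351)–(1.1902, -1.4925, -0.448953)  len=0.1038
  (v27,v2,v3) [-++] → (1.2636, -1.4925, -0.522351)–(1.29124, -1.4925, -0.55)  len=0.0391
  (v27,v3,v24) [-+-] → (1.29124, -1.4925, -0.55)–(1.70136, -1.4925, -0.13987)  len=0.5800
  (v24,v3,v0) [-++] → (1.70136, -1.4925, -0.13987)–(1.84123, -1.4925, 0)  len=0.1978

Chained into 1 loop(s):
  loop 1: 18 segments, perimeter = 8.6121
Total perimeter = 8.612

loops=1 perimeter=8.612


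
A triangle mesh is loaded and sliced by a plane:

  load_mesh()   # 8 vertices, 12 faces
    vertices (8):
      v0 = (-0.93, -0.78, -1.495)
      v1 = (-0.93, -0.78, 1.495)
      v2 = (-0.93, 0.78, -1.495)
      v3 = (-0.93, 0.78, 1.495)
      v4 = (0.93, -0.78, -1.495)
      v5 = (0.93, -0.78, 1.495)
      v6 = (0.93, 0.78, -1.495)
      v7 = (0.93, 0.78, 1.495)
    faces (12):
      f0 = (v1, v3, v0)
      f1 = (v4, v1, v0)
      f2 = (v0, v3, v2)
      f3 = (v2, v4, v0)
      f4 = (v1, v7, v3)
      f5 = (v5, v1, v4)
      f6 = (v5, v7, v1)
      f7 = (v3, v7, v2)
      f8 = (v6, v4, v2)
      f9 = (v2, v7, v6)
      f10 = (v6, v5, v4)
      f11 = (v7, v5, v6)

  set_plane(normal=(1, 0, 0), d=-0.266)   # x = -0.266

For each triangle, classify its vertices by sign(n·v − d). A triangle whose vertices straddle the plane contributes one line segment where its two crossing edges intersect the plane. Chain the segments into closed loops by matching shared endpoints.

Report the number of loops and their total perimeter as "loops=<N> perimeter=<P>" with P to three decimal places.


loops=1 perimeter=9.100

Straddling triangles (8 of 12):
  (v4,v1,v0) [+--] → (-0.266, -0.78, 0.427602)–(-0.266, -0.78, -1.495)  len=1.9226
  (v2,v4,v0) [-+-] → (-0.266, 0.223097, -1.495)–(-0.266, -0.78, -1.495)  len=1.0031
  (v1,v7,v3) [-+-] → (-0.266, -0.223097, 1.495)–(-0.266, 0.78, 1.495)  len=1.0031
  (v5,v1,v4) [+-+] → (-0.266, -0.78, 1.495)–(-0.266, -0.78, 0.427602)  len=1.0674
  (v5,v7,v1) [++-] → (-0.266, -0.223097, 1.495)–(-0.266, -0.78, 1.495)  len=0.5569
  (v3,v7,v2) [-+-] → (-0.266, 0.78, 1.495)–(-0.266, 0.78, -0.427602)  len=1.9226
  (v6,v4,v2) [++-] → (-0.266, 0.223097, -1.495)–(-0.266, 0.78, -1.495)  len=0.5569
  (v2,v7,v6) [-++] → (-0.266, 0.78, -0.427602)–(-0.266, 0.78, -1.495)  len=1.0674

Chained into 1 loop(s):
  loop 1: 8 segments, perimeter = 9.1000
Total perimeter = 9.100


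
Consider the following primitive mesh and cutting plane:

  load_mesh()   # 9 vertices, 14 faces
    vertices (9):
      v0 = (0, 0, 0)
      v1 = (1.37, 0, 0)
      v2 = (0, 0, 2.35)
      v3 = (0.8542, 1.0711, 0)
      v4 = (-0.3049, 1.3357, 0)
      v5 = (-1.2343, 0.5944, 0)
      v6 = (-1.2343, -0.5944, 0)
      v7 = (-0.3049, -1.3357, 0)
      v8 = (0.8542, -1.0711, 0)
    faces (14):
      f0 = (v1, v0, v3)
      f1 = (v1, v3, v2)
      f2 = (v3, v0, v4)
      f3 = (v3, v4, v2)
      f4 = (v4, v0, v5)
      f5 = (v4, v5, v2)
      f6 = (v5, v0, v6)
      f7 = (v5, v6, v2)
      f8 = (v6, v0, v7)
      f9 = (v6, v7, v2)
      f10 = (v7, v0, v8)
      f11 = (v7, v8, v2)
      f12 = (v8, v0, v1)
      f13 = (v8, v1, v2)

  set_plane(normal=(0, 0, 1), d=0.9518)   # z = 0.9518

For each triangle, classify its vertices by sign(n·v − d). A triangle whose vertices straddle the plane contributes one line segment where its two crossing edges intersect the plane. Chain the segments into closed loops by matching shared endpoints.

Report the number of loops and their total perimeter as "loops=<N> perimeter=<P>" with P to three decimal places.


Straddling triangles (7 of 14):
  (v1,v3,v2) [--+] → (0.508231, 0.637282, 0.9518)–(0.815121, 0, 0.9518)  len=0.7073
  (v3,v4,v2) [--+] → (-0.181409, 0.794713, 0.9518)–(0.508231, 0.637282, 0.9518)  len=0.7074
  (v4,v5,v2) [--+] → (-0.734382, 0.353655, 0.9518)–(-0.181409, 0.794713, 0.9518)  len=0.7073
  (v5,v6,v2) [--+] → (-0.734382, -0.353655, 0.9518)–(-0.734382, 0.353655, 0.9518)  len=0.7073
  (v6,v7,v2) [--+] → (-0.181409, -0.794713, 0.9518)–(-0.734382, -0.353655, 0.9518)  len=0.7073
  (v7,v8,v2) [--+] → (0.508231, -0.637282, 0.9518)–(-0.181409, -0.794713, 0.9518)  len=0.7074
  (v8,v1,v2) [--+] → (0.815121, 0, 0.9518)–(0.508231, -0.637282, 0.9518)  len=0.7073

Chained into 1 loop(s):
  loop 1: 7 segments, perimeter = 4.9514
Total perimeter = 4.951

loops=1 perimeter=4.951
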